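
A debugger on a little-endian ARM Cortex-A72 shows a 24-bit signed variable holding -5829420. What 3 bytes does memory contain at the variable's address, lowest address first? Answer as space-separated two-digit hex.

Two's complement of -5829420 in 24 bits: 5829420 = 0x58F32C; invert → 0xA70CD3; add 1 → 0xA70CD4.
Split into bytes (most-significant first): A7 0C D4.
In little-endian order the low byte comes first in memory.
So at ascending addresses the bytes are D4 0C A7.

D4 0C A7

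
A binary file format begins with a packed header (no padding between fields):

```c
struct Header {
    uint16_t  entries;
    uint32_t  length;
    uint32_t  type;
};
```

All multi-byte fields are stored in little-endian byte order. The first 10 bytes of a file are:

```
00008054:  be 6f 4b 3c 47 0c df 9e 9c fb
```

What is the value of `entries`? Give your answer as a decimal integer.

28606

`entries` is the first field, at byte offset 0, occupying 2 bytes.
Bytes at offsets 0..1: BE 6F.
Little-endian: lowest address holds the least-significant byte.
Reassemble most-significant byte first: 6F BE → 0x6FBE.
0x6FBE = 28606.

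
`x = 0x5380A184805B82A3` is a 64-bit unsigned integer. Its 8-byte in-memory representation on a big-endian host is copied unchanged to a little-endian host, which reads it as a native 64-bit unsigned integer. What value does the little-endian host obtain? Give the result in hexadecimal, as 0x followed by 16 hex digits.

Stored big-endian, the bytes at ascending addresses are 53 80 A1 84 80 5B 82 A3.
Read back as little-endian, the first byte is least significant, giving 0xA3825B8084A18053.

0xA3825B8084A18053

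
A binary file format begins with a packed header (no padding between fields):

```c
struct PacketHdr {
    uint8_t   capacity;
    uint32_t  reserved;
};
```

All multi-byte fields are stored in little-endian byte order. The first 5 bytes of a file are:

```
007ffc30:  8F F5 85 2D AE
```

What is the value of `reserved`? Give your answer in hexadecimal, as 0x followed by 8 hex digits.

0xAE2D85F5

`reserved` follows `capacity` (1 byte), so it starts at byte offset 1 and occupies 4 bytes.
Bytes at offsets 1..4: F5 85 2D AE.
Little-endian stores the least-significant byte at the lowest address.
Reassemble most-significant byte first: AE 2D 85 F5 → 0xAE2D85F5.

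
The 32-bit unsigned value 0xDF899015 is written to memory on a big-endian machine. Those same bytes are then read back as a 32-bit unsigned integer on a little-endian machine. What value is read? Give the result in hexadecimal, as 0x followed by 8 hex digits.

Stored big-endian, the bytes at ascending addresses are DF 89 90 15.
Read back as little-endian, the first byte is least significant, giving 0x159089DF.

0x159089DF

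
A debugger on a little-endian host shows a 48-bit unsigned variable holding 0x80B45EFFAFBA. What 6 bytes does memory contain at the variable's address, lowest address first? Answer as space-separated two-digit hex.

BA AF FF 5E B4 80

Split into bytes (most-significant first): 80 B4 5E FF AF BA.
In little-endian order the low byte comes first in memory.
So at ascending addresses the bytes are BA AF FF 5E B4 80.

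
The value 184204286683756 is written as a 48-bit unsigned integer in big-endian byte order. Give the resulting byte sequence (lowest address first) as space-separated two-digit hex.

A7 88 67 12 EA 6C

184204286683756 in hexadecimal, padded to 48 bits, is 0xA7886712EA6C.
Split into bytes (most-significant first): A7 88 67 12 EA 6C.
Big-endian: lowest address holds the most-significant byte.
So the memory order matches the most-significant-first order: A7 88 67 12 EA 6C.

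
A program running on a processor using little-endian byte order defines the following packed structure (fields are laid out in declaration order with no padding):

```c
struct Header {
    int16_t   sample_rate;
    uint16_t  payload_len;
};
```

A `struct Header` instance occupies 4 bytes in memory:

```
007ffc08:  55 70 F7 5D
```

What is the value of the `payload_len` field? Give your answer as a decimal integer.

24055

`payload_len` follows `sample_rate` (2 bytes), so it starts at byte offset 2 and occupies 2 bytes.
Bytes at offsets 2..3: F7 5D.
In little-endian order the low byte comes first in memory.
Reassemble most-significant byte first: 5D F7 → 0x5DF7.
0x5DF7 = 24055.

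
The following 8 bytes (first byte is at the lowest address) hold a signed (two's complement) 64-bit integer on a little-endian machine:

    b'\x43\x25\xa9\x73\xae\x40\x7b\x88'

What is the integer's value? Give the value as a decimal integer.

-8612218744406989501

Little-endian: lowest address holds the least-significant byte.
Reassemble most-significant byte first: 88 7B 40 AE 73 A9 25 43 → 0x887B40AE73A92543.
Top bit is set, so as a signed 64-bit value this is 0x887B40AE73A92543 − 2^64 = -8612218744406989501.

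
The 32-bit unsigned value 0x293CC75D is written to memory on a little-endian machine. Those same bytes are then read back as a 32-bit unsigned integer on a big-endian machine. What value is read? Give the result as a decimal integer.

Stored little-endian, the bytes at ascending addresses are 5D C7 3C 29.
Read back as big-endian, the last byte is least significant, giving 0x5DC73C29.
0x5DC73C29 = 1573338153.

1573338153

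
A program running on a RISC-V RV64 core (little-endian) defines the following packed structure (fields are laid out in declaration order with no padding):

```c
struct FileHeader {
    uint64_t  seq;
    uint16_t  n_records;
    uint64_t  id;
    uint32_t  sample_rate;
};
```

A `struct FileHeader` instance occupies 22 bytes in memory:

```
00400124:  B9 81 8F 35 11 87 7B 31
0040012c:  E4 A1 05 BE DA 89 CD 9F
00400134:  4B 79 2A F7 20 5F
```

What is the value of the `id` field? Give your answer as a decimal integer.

8740255206972505605

`id` follows `seq` (8 B), `n_records` (2 B), so it starts at offset 8 + 2 = 10 and occupies 8 bytes.
Bytes at offsets 10..17: 05 BE DA 89 CD 9F 4B 79.
In little-endian order the low byte comes first in memory.
Reassemble most-significant byte first: 79 4B 9F CD 89 DA BE 05 → 0x794B9FCD89DABE05.
0x794B9FCD89DABE05 = 8740255206972505605.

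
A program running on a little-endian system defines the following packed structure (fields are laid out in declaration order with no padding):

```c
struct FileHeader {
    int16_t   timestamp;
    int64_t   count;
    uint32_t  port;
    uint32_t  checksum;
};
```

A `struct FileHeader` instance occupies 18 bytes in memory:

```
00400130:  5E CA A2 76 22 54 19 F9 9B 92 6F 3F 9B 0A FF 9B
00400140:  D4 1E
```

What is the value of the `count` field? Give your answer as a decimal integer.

`count` follows `timestamp` (2 bytes), so it starts at byte offset 2 and occupies 8 bytes.
Bytes at offsets 2..9: A2 76 22 54 19 F9 9B 92.
Little-endian: lowest address holds the least-significant byte.
Reassemble most-significant byte first: 92 9B F9 19 54 22 76 A2 → 0x929BF919542276A2.
Top bit is set, so as a signed 64-bit value this is 0x929BF919542276A2 − 2^64 = -7882432835600877918.

-7882432835600877918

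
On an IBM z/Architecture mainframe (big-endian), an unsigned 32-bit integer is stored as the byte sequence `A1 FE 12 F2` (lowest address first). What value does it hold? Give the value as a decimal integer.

Big-endian stores the most-significant byte at the lowest address.
The bytes are already most-significant first: 0xA1FE12F2.
0xA1FE12F2 = 2717782770.

2717782770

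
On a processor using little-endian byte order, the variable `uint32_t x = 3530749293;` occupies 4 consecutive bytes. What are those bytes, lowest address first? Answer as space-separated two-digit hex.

6D F5 72 D2

3530749293 in hexadecimal, padded to 32 bits, is 0xD272F56D.
Split into bytes (most-significant first): D2 72 F5 6D.
Little-endian stores the least-significant byte at the lowest address.
So at ascending addresses the bytes are 6D F5 72 D2.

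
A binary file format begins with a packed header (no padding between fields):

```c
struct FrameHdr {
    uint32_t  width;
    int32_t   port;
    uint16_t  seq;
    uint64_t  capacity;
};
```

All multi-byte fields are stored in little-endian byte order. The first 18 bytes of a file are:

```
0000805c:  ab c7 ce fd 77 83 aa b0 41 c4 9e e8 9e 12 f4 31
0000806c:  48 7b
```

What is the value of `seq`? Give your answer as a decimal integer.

`seq` follows `width` (4 B), `port` (4 B), so it starts at offset 4 + 4 = 8 and occupies 2 bytes.
Bytes at offsets 8..9: 41 C4.
In little-endian order the low byte comes first in memory.
Reassemble most-significant byte first: C4 41 → 0xC441.
0xC441 = 50241.

50241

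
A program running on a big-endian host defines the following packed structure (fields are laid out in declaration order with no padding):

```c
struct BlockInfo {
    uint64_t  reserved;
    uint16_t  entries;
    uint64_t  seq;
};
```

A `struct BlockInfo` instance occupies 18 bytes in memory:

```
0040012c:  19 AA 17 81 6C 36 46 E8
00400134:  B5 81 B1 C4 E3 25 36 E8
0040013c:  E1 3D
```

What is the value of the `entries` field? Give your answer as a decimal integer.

`entries` follows `reserved` (8 bytes), so it starts at byte offset 8 and occupies 2 bytes.
Bytes at offsets 8..9: B5 81.
Big-endian stores the most-significant byte at the lowest address.
The bytes are already most-significant first: 0xB581.
0xB581 = 46465.

46465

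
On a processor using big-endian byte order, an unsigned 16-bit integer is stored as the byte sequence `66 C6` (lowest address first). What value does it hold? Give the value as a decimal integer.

Big-endian stores the most-significant byte at the lowest address.
The bytes are already most-significant first: 0x66C6.
0x66C6 = 26310.

26310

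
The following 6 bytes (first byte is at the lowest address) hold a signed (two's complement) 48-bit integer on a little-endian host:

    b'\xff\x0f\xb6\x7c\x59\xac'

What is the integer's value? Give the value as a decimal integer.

Little-endian stores the least-significant byte at the lowest address.
Reassemble most-significant byte first: AC 59 7C B6 0F FF → 0xAC597CB60FFF.
Top bit is set, so as a signed 48-bit value this is 0xAC597CB60FFF − 2^48 = -91974632337409.

-91974632337409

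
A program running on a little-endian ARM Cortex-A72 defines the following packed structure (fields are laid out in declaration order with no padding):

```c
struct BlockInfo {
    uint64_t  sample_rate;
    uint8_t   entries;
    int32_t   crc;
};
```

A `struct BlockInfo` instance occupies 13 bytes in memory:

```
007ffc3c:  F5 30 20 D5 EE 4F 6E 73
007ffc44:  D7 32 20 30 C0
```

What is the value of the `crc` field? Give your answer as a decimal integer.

-1070587854

`crc` follows `sample_rate` (8 B), `entries` (1 B), so it starts at offset 8 + 1 = 9 and occupies 4 bytes.
Bytes at offsets 9..12: 32 20 30 C0.
Little-endian stores the least-significant byte at the lowest address.
Reassemble most-significant byte first: C0 30 20 32 → 0xC0302032.
Top bit is set, so as a signed 32-bit value this is 0xC0302032 − 2^32 = -1070587854.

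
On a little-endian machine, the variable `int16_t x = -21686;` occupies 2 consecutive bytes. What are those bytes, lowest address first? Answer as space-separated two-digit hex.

Two's complement of -21686 in 16 bits: 21686 = 0x54B6; invert → 0xAB49; add 1 → 0xAB4A.
Split into bytes (most-significant first): AB 4A.
Little-endian stores the least-significant byte at the lowest address.
So at ascending addresses the bytes are 4A AB.

4A AB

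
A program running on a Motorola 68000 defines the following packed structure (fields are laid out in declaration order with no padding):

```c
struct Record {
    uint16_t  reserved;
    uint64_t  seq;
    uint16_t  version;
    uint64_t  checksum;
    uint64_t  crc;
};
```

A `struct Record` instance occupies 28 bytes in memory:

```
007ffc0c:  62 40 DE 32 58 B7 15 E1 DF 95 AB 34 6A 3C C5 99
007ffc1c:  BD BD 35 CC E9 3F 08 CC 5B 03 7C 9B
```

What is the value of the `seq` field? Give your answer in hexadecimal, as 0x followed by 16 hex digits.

0xDE3258B715E1DF95

`seq` follows `reserved` (2 bytes), so it starts at byte offset 2 and occupies 8 bytes.
Bytes at offsets 2..9: DE 32 58 B7 15 E1 DF 95.
Big-endian: lowest address holds the most-significant byte.
The bytes are already most-significant first: 0xDE3258B715E1DF95.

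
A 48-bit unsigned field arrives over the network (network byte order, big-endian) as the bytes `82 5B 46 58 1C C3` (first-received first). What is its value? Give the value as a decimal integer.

Big-endian: lowest address holds the most-significant byte.
The bytes are already most-significant first: 0x825B46581CC3.
0x825B46581CC3 = 143328533814467.

143328533814467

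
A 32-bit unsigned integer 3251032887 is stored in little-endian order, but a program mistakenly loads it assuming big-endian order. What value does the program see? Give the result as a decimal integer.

3251032887 in 32-bit hexadecimal is 0xC1C6D337.
Stored little-endian, the bytes at ascending addresses are 37 D3 C6 C1.
Read back as big-endian, the last byte is least significant, giving 0x37D3C6C1.
0x37D3C6C1 = 936625857.

936625857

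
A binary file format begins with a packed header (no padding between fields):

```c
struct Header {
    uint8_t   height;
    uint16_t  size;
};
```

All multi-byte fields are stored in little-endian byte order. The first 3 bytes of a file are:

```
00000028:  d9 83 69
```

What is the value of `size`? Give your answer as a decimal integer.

27011

`size` follows `height` (1 byte), so it starts at byte offset 1 and occupies 2 bytes.
Bytes at offsets 1..2: 83 69.
Little-endian stores the least-significant byte at the lowest address.
Reassemble most-significant byte first: 69 83 → 0x6983.
0x6983 = 27011.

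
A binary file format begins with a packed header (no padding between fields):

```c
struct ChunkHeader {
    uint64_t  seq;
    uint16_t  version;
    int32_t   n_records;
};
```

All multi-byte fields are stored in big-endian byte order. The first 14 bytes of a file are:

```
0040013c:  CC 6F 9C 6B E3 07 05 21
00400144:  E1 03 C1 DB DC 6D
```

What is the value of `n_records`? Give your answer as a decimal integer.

`n_records` follows `seq` (8 B), `version` (2 B), so it starts at offset 8 + 2 = 10 and occupies 4 bytes.
Bytes at offsets 10..13: C1 DB DC 6D.
In big-endian order the high byte comes first in memory.
The bytes are already most-significant first: 0xC1DBDC6D.
Top bit is set, so as a signed 32-bit value this is 0xC1DBDC6D − 2^32 = -1042555795.

-1042555795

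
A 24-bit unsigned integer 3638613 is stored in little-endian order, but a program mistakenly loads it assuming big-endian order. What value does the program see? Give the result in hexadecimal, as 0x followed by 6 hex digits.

0x558537

3638613 in 24-bit hexadecimal is 0x378555.
Stored little-endian, the bytes at ascending addresses are 55 85 37.
Read back as big-endian, the last byte is least significant, giving 0x558537.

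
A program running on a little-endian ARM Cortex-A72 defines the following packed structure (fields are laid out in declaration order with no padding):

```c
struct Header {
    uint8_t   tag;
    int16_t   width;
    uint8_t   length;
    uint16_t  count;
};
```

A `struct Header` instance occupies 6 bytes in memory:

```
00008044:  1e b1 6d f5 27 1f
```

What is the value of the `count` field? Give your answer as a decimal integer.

`count` follows `tag` (1 B), `width` (2 B), `length` (1 B), so it starts at offset 1 + 2 + 1 = 4 and occupies 2 bytes.
Bytes at offsets 4..5: 27 1F.
In little-endian order the low byte comes first in memory.
Reassemble most-significant byte first: 1F 27 → 0x1F27.
0x1F27 = 7975.

7975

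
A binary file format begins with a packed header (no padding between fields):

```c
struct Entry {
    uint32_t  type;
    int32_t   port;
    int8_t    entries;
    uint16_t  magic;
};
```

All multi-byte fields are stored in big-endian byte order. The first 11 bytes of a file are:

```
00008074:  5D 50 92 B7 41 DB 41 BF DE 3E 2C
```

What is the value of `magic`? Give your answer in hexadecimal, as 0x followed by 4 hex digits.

0x3E2C

`magic` follows `type` (4 B), `port` (4 B), `entries` (1 B), so it starts at offset 4 + 4 + 1 = 9 and occupies 2 bytes.
Bytes at offsets 9..10: 3E 2C.
Big-endian: lowest address holds the most-significant byte.
The bytes are already most-significant first: 0x3E2C.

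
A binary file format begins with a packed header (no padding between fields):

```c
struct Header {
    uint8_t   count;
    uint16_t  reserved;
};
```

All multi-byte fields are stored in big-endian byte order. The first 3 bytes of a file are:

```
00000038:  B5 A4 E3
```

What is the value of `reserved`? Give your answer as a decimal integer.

`reserved` follows `count` (1 byte), so it starts at byte offset 1 and occupies 2 bytes.
Bytes at offsets 1..2: A4 E3.
Big-endian: lowest address holds the most-significant byte.
The bytes are already most-significant first: 0xA4E3.
0xA4E3 = 42211.

42211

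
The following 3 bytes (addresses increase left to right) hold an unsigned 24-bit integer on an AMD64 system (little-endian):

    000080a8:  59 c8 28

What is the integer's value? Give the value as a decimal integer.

2672729

Little-endian: lowest address holds the least-significant byte.
Reassemble most-significant byte first: 28 C8 59 → 0x28C859.
0x28C859 = 2672729.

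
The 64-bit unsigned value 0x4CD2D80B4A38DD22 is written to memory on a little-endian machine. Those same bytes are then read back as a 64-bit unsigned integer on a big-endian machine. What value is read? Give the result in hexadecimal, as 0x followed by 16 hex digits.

0x22DD384A0BD8D24C

Stored little-endian, the bytes at ascending addresses are 22 DD 38 4A 0B D8 D2 4C.
Read back as big-endian, the last byte is least significant, giving 0x22DD384A0BD8D24C.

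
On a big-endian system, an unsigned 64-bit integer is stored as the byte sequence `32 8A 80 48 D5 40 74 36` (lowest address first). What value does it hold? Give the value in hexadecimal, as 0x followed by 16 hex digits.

0x328A8048D5407436

In big-endian order the high byte comes first in memory.
The bytes are already most-significant first: 0x328A8048D5407436.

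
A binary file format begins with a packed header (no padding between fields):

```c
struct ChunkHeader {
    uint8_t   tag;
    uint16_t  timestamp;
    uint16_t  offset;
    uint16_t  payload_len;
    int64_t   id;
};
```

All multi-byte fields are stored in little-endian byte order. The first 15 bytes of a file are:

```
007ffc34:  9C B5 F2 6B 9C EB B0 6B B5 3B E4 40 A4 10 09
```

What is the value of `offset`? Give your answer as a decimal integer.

40043

`offset` follows `tag` (1 B), `timestamp` (2 B), so it starts at offset 1 + 2 = 3 and occupies 2 bytes.
Bytes at offsets 3..4: 6B 9C.
Little-endian stores the least-significant byte at the lowest address.
Reassemble most-significant byte first: 9C 6B → 0x9C6B.
0x9C6B = 40043.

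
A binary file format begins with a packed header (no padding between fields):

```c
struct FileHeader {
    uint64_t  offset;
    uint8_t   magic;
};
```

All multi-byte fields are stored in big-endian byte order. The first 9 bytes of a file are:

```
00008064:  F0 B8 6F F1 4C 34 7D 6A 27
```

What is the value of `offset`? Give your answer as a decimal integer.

`offset` is the first field, at byte offset 0, occupying 8 bytes.
Bytes at offsets 0..7: F0 B8 6F F1 4C 34 7D 6A.
Big-endian: lowest address holds the most-significant byte.
The bytes are already most-significant first: 0xF0B86FF14C347D6A.
0xF0B86FF14C347D6A = 17345737046973775210.

17345737046973775210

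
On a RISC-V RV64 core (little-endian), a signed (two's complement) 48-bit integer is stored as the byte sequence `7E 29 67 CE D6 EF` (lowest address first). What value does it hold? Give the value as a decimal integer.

Little-endian: lowest address holds the least-significant byte.
Reassemble most-significant byte first: EF D6 CE 67 29 7E → 0xEFD6CE67297E.
Top bit is set, so as a signed 48-bit value this is 0xEFD6CE67297E − 2^48 = -17769111803522.

-17769111803522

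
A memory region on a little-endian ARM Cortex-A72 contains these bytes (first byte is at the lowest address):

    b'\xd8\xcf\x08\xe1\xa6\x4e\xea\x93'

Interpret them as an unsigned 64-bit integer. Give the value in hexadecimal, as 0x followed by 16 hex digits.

Little-endian stores the least-significant byte at the lowest address.
Reassemble most-significant byte first: 93 EA 4E A6 E1 08 CF D8 → 0x93EA4EA6E108CFD8.

0x93EA4EA6E108CFD8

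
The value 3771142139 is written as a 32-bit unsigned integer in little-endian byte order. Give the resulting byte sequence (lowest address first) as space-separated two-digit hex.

FB 0F C7 E0

3771142139 in hexadecimal, padded to 32 bits, is 0xE0C70FFB.
Split into bytes (most-significant first): E0 C7 0F FB.
Little-endian: lowest address holds the least-significant byte.
So at ascending addresses the bytes are FB 0F C7 E0.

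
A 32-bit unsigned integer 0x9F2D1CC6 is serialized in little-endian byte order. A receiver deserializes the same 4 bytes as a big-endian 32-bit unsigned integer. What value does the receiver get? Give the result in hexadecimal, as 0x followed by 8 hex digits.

0xC61C2D9F

Stored little-endian, the bytes at ascending addresses are C6 1C 2D 9F.
Read back as big-endian, the last byte is least significant, giving 0xC61C2D9F.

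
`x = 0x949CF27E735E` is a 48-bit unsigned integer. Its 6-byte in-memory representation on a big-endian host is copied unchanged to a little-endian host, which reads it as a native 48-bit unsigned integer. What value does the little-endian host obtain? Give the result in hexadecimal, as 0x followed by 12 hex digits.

0x5E737EF29C94

Stored big-endian, the bytes at ascending addresses are 94 9C F2 7E 73 5E.
Read back as little-endian, the first byte is least significant, giving 0x5E737EF29C94.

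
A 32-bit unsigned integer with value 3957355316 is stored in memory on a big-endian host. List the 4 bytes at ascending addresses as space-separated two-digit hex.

3957355316 in hexadecimal, padded to 32 bits, is 0xEBE07334.
Split into bytes (most-significant first): EB E0 73 34.
Big-endian: lowest address holds the most-significant byte.
So the memory order matches the most-significant-first order: EB E0 73 34.

EB E0 73 34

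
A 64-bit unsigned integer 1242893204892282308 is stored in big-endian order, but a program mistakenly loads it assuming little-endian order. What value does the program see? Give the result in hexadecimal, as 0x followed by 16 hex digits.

0xC4ED59E3C8A43F11

1242893204892282308 in 64-bit hexadecimal is 0x113FA4C8E359EDC4.
Stored big-endian, the bytes at ascending addresses are 11 3F A4 C8 E3 59 ED C4.
Read back as little-endian, the first byte is least significant, giving 0xC4ED59E3C8A43F11.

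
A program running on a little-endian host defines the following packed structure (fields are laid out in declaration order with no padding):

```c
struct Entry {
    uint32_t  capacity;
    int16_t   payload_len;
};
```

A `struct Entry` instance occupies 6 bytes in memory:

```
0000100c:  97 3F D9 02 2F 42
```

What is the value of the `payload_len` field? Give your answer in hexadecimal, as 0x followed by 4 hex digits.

`payload_len` follows `capacity` (4 bytes), so it starts at byte offset 4 and occupies 2 bytes.
Bytes at offsets 4..5: 2F 42.
Little-endian: lowest address holds the least-significant byte.
Reassemble most-significant byte first: 42 2F → 0x422F.

0x422F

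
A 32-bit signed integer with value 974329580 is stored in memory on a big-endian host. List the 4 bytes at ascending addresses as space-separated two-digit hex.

3A 13 16 EC

974329580 in hexadecimal, padded to 32 bits, is 0x3A1316EC.
Split into bytes (most-significant first): 3A 13 16 EC.
In big-endian order the high byte comes first in memory.
So the memory order matches the most-significant-first order: 3A 13 16 EC.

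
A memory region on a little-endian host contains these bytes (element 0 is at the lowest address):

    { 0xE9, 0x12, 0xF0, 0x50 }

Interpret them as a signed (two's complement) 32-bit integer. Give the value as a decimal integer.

1357910761

Little-endian stores the least-significant byte at the lowest address.
Reassemble most-significant byte first: 50 F0 12 E9 → 0x50F012E9.
0x50F012E9 = 1357910761.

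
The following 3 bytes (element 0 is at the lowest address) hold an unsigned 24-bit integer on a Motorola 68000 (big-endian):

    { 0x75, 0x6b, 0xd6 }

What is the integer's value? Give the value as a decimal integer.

7695318

Big-endian: lowest address holds the most-significant byte.
The bytes are already most-significant first: 0x756BD6.
0x756BD6 = 7695318.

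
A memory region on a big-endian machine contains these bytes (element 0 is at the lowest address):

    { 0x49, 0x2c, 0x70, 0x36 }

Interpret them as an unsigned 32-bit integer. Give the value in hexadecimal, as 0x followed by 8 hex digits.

Big-endian: lowest address holds the most-significant byte.
The bytes are already most-significant first: 0x492C7036.

0x492C7036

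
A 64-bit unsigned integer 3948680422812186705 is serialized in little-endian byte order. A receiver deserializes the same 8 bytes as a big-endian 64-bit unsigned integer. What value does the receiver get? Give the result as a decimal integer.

3948680422812186705 in 64-bit hexadecimal is 0x36CC87EC6D427851.
Stored little-endian, the bytes at ascending addresses are 51 78 42 6D EC 87 CC 36.
Read back as big-endian, the last byte is least significant, giving 0x5178426DEC87CC36.
0x5178426DEC87CC36 = 5870515154164632630.

5870515154164632630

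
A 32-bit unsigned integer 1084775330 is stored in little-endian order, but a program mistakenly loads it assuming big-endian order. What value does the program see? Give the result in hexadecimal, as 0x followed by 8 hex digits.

0xA25BA840

1084775330 in 32-bit hexadecimal is 0x40A85BA2.
Stored little-endian, the bytes at ascending addresses are A2 5B A8 40.
Read back as big-endian, the last byte is least significant, giving 0xA25BA840.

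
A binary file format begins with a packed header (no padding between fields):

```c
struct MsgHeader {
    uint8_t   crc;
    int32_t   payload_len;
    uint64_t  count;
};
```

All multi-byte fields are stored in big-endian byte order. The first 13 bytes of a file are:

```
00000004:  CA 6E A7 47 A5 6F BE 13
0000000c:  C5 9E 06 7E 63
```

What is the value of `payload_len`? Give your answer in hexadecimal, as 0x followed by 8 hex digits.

0x6EA747A5

`payload_len` follows `crc` (1 byte), so it starts at byte offset 1 and occupies 4 bytes.
Bytes at offsets 1..4: 6E A7 47 A5.
Big-endian stores the most-significant byte at the lowest address.
The bytes are already most-significant first: 0x6EA747A5.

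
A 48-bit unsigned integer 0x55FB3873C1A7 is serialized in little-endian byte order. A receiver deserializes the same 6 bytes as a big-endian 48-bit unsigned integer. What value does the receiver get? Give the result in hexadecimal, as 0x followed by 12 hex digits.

Stored little-endian, the bytes at ascending addresses are A7 C1 73 38 FB 55.
Read back as big-endian, the last byte is least significant, giving 0xA7C17338FB55.

0xA7C17338FB55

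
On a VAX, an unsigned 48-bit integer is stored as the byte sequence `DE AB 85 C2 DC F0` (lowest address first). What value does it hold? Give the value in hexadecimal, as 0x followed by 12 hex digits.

0xF0DCC285ABDE

In little-endian order the low byte comes first in memory.
Reassemble most-significant byte first: F0 DC C2 85 AB DE → 0xF0DCC285ABDE.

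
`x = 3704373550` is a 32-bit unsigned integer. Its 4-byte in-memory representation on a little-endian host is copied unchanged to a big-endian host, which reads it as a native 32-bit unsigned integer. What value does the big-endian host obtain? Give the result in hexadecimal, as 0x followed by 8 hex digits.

0x2E41CCDC

3704373550 in 32-bit hexadecimal is 0xDCCC412E.
Stored little-endian, the bytes at ascending addresses are 2E 41 CC DC.
Read back as big-endian, the last byte is least significant, giving 0x2E41CCDC.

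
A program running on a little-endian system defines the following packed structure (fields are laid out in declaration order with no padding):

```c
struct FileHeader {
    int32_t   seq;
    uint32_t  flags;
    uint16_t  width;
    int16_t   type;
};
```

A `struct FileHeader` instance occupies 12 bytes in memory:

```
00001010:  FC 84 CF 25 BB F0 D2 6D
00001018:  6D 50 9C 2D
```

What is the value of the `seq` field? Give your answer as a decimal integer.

634356988

`seq` is the first field, at byte offset 0, occupying 4 bytes.
Bytes at offsets 0..3: FC 84 CF 25.
Little-endian stores the least-significant byte at the lowest address.
Reassemble most-significant byte first: 25 CF 84 FC → 0x25CF84FC.
0x25CF84FC = 634356988.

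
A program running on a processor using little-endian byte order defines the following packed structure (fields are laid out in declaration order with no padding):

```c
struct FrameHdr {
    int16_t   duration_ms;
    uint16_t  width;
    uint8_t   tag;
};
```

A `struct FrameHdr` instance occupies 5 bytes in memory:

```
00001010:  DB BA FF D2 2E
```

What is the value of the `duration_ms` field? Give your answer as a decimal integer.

-17701

`duration_ms` is the first field, at byte offset 0, occupying 2 bytes.
Bytes at offsets 0..1: DB BA.
In little-endian order the low byte comes first in memory.
Reassemble most-significant byte first: BA DB → 0xBADB.
Top bit is set, so as a signed 16-bit value this is 0xBADB − 2^16 = -17701.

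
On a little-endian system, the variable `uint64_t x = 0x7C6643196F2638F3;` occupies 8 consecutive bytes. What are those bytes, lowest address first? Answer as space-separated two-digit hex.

Split into bytes (most-significant first): 7C 66 43 19 6F 26 38 F3.
Little-endian stores the least-significant byte at the lowest address.
So at ascending addresses the bytes are F3 38 26 6F 19 43 66 7C.

F3 38 26 6F 19 43 66 7C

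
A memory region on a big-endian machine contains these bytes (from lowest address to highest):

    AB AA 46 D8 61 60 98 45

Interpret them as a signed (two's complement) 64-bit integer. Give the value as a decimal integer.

-6076966852022462395

Big-endian: lowest address holds the most-significant byte.
The bytes are already most-significant first: 0xABAA46D861609845.
Top bit is set, so as a signed 64-bit value this is 0xABAA46D861609845 − 2^64 = -6076966852022462395.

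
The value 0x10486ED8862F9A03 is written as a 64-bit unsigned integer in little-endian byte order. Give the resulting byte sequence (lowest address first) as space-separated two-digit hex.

03 9A 2F 86 D8 6E 48 10

Split into bytes (most-significant first): 10 48 6E D8 86 2F 9A 03.
In little-endian order the low byte comes first in memory.
So at ascending addresses the bytes are 03 9A 2F 86 D8 6E 48 10.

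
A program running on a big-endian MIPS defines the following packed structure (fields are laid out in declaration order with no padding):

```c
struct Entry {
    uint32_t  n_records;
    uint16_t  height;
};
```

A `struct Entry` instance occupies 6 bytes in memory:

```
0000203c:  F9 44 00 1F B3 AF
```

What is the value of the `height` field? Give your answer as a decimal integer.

`height` follows `n_records` (4 bytes), so it starts at byte offset 4 and occupies 2 bytes.
Bytes at offsets 4..5: B3 AF.
Big-endian stores the most-significant byte at the lowest address.
The bytes are already most-significant first: 0xB3AF.
0xB3AF = 45999.

45999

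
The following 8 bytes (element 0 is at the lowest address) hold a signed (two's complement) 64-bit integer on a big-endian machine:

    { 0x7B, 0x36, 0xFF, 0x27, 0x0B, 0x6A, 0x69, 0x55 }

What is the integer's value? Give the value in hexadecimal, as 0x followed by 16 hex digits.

0x7B36FF270B6A6955

Big-endian stores the most-significant byte at the lowest address.
The bytes are already most-significant first: 0x7B36FF270B6A6955.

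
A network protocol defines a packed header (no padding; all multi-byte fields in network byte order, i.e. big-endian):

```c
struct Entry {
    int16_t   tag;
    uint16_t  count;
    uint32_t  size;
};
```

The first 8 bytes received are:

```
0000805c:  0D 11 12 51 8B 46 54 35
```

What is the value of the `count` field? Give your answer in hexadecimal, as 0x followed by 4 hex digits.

`count` follows `tag` (2 bytes), so it starts at byte offset 2 and occupies 2 bytes.
Bytes at offsets 2..3: 12 51.
In big-endian order the high byte comes first in memory.
The bytes are already most-significant first: 0x1251.

0x1251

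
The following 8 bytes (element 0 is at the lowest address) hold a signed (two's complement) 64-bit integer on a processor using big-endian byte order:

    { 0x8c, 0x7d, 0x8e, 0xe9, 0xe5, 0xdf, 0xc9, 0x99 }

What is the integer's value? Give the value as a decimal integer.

-8323339401075635815

Big-endian stores the most-significant byte at the lowest address.
The bytes are already most-significant first: 0x8C7D8EE9E5DFC999.
Top bit is set, so as a signed 64-bit value this is 0x8C7D8EE9E5DFC999 − 2^64 = -8323339401075635815.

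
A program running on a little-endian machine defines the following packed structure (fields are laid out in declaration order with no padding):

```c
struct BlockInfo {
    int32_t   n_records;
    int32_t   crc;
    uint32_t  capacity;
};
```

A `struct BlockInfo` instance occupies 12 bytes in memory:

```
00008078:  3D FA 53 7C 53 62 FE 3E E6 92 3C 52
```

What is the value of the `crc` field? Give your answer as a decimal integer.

1056858707

`crc` follows `n_records` (4 bytes), so it starts at byte offset 4 and occupies 4 bytes.
Bytes at offsets 4..7: 53 62 FE 3E.
Little-endian stores the least-significant byte at the lowest address.
Reassemble most-significant byte first: 3E FE 62 53 → 0x3EFE6253.
0x3EFE6253 = 1056858707.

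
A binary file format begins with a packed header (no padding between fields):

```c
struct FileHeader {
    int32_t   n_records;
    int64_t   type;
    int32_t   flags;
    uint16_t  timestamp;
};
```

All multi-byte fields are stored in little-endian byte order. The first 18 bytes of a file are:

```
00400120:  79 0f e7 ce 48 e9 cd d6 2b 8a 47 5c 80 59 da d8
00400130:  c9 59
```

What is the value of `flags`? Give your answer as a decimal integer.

-656778880

`flags` follows `n_records` (4 B), `type` (8 B), so it starts at offset 4 + 8 = 12 and occupies 4 bytes.
Bytes at offsets 12..15: 80 59 DA D8.
In little-endian order the low byte comes first in memory.
Reassemble most-significant byte first: D8 DA 59 80 → 0xD8DA5980.
Top bit is set, so as a signed 32-bit value this is 0xD8DA5980 − 2^32 = -656778880.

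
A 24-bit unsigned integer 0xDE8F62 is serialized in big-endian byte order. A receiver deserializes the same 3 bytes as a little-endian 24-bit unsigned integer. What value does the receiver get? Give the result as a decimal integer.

6459358

Stored big-endian, the bytes at ascending addresses are DE 8F 62.
Read back as little-endian, the first byte is least significant, giving 0x628FDE.
0x628FDE = 6459358.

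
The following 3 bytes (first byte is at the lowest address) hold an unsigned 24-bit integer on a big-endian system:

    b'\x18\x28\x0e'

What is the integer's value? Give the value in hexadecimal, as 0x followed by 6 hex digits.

0x18280E

Big-endian: lowest address holds the most-significant byte.
The bytes are already most-significant first: 0x18280E.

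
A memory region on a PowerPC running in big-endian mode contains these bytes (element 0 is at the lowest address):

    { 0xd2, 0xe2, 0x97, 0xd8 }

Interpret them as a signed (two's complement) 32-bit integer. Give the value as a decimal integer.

-756901928

Big-endian stores the most-significant byte at the lowest address.
The bytes are already most-significant first: 0xD2E297D8.
Top bit is set, so as a signed 32-bit value this is 0xD2E297D8 − 2^32 = -756901928.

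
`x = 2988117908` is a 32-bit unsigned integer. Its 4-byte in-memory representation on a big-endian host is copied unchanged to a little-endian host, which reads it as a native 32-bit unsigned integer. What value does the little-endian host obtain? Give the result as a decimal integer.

2484018098

2988117908 in 32-bit hexadecimal is 0xB21B0F94.
Stored big-endian, the bytes at ascending addresses are B2 1B 0F 94.
Read back as little-endian, the first byte is least significant, giving 0x940F1BB2.
0x940F1BB2 = 2484018098.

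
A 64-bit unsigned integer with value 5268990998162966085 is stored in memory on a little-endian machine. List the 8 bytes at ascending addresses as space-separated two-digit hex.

45 06 3C 82 65 37 1F 49

5268990998162966085 in hexadecimal, padded to 64 bits, is 0x491F3765823C0645.
Split into bytes (most-significant first): 49 1F 37 65 82 3C 06 45.
Little-endian stores the least-significant byte at the lowest address.
So at ascending addresses the bytes are 45 06 3C 82 65 37 1F 49.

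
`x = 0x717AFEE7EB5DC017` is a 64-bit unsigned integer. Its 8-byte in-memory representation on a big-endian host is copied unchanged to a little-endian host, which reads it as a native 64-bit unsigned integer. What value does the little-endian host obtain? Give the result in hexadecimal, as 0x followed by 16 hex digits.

0x17C05DEBE7FE7A71

Stored big-endian, the bytes at ascending addresses are 71 7A FE E7 EB 5D C0 17.
Read back as little-endian, the first byte is least significant, giving 0x17C05DEBE7FE7A71.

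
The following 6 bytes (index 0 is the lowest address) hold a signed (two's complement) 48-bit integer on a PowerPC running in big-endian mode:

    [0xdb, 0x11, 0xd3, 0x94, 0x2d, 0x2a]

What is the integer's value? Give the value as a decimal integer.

In big-endian order the high byte comes first in memory.
The bytes are already most-significant first: 0xDB11D3942D2A.
Top bit is set, so as a signed 48-bit value this is 0xDB11D3942D2A − 2^48 = -40605366080214.

-40605366080214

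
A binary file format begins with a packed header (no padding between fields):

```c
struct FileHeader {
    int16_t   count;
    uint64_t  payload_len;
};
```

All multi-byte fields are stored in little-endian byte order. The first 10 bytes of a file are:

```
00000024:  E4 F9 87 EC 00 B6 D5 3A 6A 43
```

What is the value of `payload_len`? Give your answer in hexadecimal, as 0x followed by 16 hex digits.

0x436A3AD5B600EC87

`payload_len` follows `count` (2 bytes), so it starts at byte offset 2 and occupies 8 bytes.
Bytes at offsets 2..9: 87 EC 00 B6 D5 3A 6A 43.
In little-endian order the low byte comes first in memory.
Reassemble most-significant byte first: 43 6A 3A D5 B6 00 EC 87 → 0x436A3AD5B600EC87.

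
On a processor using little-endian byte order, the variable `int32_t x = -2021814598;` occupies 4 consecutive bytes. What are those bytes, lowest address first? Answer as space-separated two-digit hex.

Two's complement of -2021814598 in 32 bits: 2021814598 = 0x78827146; invert → 0x877D8EB9; add 1 → 0x877D8EBA.
Split into bytes (most-significant first): 87 7D 8E BA.
In little-endian order the low byte comes first in memory.
So at ascending addresses the bytes are BA 8E 7D 87.

BA 8E 7D 87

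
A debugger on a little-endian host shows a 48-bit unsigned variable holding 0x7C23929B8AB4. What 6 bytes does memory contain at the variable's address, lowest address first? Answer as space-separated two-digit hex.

B4 8A 9B 92 23 7C

Split into bytes (most-significant first): 7C 23 92 9B 8A B4.
Little-endian: lowest address holds the least-significant byte.
So at ascending addresses the bytes are B4 8A 9B 92 23 7C.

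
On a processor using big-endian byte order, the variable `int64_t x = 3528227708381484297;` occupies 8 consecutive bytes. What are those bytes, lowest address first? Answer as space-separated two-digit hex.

30 F6 C8 68 4C C4 D5 09

3528227708381484297 in hexadecimal, padded to 64 bits, is 0x30F6C8684CC4D509.
Split into bytes (most-significant first): 30 F6 C8 68 4C C4 D5 09.
Big-endian: lowest address holds the most-significant byte.
So the memory order matches the most-significant-first order: 30 F6 C8 68 4C C4 D5 09.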